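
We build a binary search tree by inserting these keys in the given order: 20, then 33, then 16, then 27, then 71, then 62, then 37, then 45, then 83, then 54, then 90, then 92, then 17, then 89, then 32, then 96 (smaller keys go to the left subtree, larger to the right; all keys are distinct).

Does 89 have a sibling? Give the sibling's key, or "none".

92

Resulting structure (node: left, right):
  20: L=16, R=33
  33: L=27, R=71
  16: L=–, R=17
  27: L=–, R=32
  71: L=62, R=83
  62: L=37, R=–
  37: L=–, R=45
  45: L=–, R=54
  83: L=–, R=90
  54: L=–, R=–
  90: L=89, R=92
  92: L=–, R=96
  17: L=–, R=–
  89: L=–, R=–
  32: L=–, R=–
  96: L=–, R=–

89's parent is 90; the other child of 90 is 92.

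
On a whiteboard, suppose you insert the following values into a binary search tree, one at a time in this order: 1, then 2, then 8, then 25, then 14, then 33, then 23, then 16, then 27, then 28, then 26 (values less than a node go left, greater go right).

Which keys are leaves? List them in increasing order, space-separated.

Resulting structure (node: left, right):
  1: L=–, R=2
  2: L=–, R=8
  8: L=–, R=25
  25: L=14, R=33
  14: L=–, R=23
  33: L=27, R=–
  23: L=16, R=–
  16: L=–, R=–
  27: L=26, R=28
  28: L=–, R=–
  26: L=–, R=–

16 26 28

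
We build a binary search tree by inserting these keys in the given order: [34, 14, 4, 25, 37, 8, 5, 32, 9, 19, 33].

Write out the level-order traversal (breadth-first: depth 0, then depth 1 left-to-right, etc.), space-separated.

34: root
14: left child of 34 (depth 1)
4: left child of 14 (depth 2)
25: right child of 14 (depth 2)
37: right child of 34 (depth 1)
8: right child of 4 (depth 3)
5: left child of 8 (depth 4)
32: right child of 25 (depth 3)
9: right child of 8 (depth 4)
19: left child of 25 (depth 3)
33: right child of 32 (depth 4)

34 14 37 4 25 8 19 32 5 9 33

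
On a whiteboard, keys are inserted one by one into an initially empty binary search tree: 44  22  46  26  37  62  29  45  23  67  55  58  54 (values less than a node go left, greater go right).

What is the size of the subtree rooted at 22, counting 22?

5

44: root
22: left child of 44 (depth 1)
46: right child of 44 (depth 1)
26: right child of 22 (depth 2)
37: right child of 26 (depth 3)
62: right child of 46 (depth 2)
29: left child of 37 (depth 4)
45: left child of 46 (depth 2)
23: left child of 26 (depth 3)
67: right child of 62 (depth 3)
55: left child of 62 (depth 3)
58: right child of 55 (depth 4)
54: left child of 55 (depth 4)

Subtree rooted at 22 contains: 22, 26, 23, 37, 29 — 5 nodes.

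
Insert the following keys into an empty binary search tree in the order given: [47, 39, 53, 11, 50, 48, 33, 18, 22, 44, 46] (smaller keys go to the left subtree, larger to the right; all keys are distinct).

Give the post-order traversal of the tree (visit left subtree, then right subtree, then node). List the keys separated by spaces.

22 18 33 11 46 44 39 48 50 53 47

47: root
39: left child of 47 (depth 1)
53: right child of 47 (depth 1)
11: left child of 39 (depth 2)
50: left child of 53 (depth 2)
48: left child of 50 (depth 3)
33: right child of 11 (depth 3)
18: left child of 33 (depth 4)
22: right child of 18 (depth 5)
44: right child of 39 (depth 2)
46: right child of 44 (depth 3)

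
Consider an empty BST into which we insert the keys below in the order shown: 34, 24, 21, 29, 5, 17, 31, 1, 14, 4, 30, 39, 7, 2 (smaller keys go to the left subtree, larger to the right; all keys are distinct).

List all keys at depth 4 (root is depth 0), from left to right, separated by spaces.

Resulting structure (node: left, right):
  34: L=24, R=39
  24: L=21, R=29
  21: L=5, R=–
  29: L=–, R=31
  5: L=1, R=17
  17: L=14, R=–
  31: L=30, R=–
  1: L=–, R=4
  14: L=7, R=–
  4: L=2, R=–
  30: L=–, R=–
  39: L=–, R=–
  7: L=–, R=–
  2: L=–, R=–

1 17 30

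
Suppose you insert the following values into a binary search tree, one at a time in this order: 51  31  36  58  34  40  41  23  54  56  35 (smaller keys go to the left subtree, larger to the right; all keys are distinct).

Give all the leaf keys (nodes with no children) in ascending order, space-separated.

Insert 51: tree is empty, so 51 becomes the root.
Insert 31: 31 < 51 → go left. Place as left child of 51.
Insert 36: 36 < 51 → go left; 36 > 31 → go right. Place as right child of 31.
Insert 58: 58 > 51 → go right. Place as right child of 51.
Insert 34: 34 < 51 → go left; 34 > 31 → go right; 34 < 36 → go left. Place as left child of 36.
Insert 40: 40 < 51 → go left; 40 > 31 → go right; 40 > 36 → go right. Place as right child of 36.
Insert 41: 41 < 51 → go left; 41 > 31 → go right; 41 > 36 → go right; 41 > 40 → go right. Place as right child of 40.
Insert 23: 23 < 51 → go left; 23 < 31 → go left. Place as left child of 31.
Insert 54: 54 > 51 → go right; 54 < 58 → go left. Place as left child of 58.
Insert 56: 56 > 51 → go right; 56 < 58 → go left; 56 > 54 → go right. Place as right child of 54.
Insert 35: 35 < 51 → go left; 35 > 31 → go right; 35 < 36 → go left; 35 > 34 → go right. Place as right child of 34.

23 35 41 56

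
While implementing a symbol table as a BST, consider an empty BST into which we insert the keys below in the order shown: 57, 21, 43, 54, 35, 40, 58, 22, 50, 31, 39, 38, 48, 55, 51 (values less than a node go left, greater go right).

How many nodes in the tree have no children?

6

Insert 57: tree is empty, so 57 becomes the root.
Insert 21: 21 < 57 → go left. Place as left child of 57.
Insert 43: 43 < 57 → go left; 43 > 21 → go right. Place as right child of 21.
Insert 54: 54 < 57 → go left; 54 > 21 → go right; 54 > 43 → go right. Place as right child of 43.
Insert 35: 35 < 57 → go left; 35 > 21 → go right; 35 < 43 → go left. Place as left child of 43.
Insert 40: 40 < 57 → go left; 40 > 21 → go right; 40 < 43 → go left; 40 > 35 → go right. Place as right child of 35.
Insert 58: 58 > 57 → go right. Place as right child of 57.
Insert 22: 22 < 57 → go left; 22 > 21 → go right; 22 < 43 → go left; 22 < 35 → go left. Place as left child of 35.
Insert 50: 50 < 57 → go left; 50 > 21 → go right; 50 > 43 → go right; 50 < 54 → go left. Place as left child of 54.
Insert 31: 31 < 57 → go left; 31 > 21 → go right; 31 < 43 → go left; 31 < 35 → go left; 31 > 22 → go right. Place as right child of 22.
Insert 39: 39 < 57 → go left; 39 > 21 → go right; 39 < 43 → go left; 39 > 35 → go right; 39 < 40 → go left. Place as left child of 40.
Insert 38: 38 < 57 → go left; 38 > 21 → go right; 38 < 43 → go left; 38 > 35 → go right; 38 < 40 → go left; 38 < 39 → go left. Place as left child of 39.
Insert 48: 48 < 57 → go left; 48 > 21 → go right; 48 > 43 → go right; 48 < 54 → go left; 48 < 50 → go left. Place as left child of 50.
Insert 55: 55 < 57 → go left; 55 > 21 → go right; 55 > 43 → go right; 55 > 54 → go right. Place as right child of 54.
Insert 51: 51 < 57 → go left; 51 > 21 → go right; 51 > 43 → go right; 51 < 54 → go left; 51 > 50 → go right. Place as right child of 50.

Leaves: 31, 38, 48, 51, 55, 58 — 6 in total.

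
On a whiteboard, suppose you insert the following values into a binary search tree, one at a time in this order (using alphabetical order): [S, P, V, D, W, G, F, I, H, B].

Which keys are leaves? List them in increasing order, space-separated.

B F H W

Resulting structure (node: left, right):
  S: L=P, R=V
  P: L=D, R=–
  V: L=–, R=W
  D: L=B, R=G
  W: L=–, R=–
  G: L=F, R=I
  F: L=–, R=–
  I: L=H, R=–
  H: L=–, R=–
  B: L=–, R=–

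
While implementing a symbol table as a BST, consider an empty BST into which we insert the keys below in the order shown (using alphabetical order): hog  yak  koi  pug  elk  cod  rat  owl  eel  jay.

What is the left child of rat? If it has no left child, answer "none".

none

Insert hog: tree is empty, so hog becomes the root.
Insert yak: yak > hog → go right. Place as right child of hog.
Insert koi: koi > hog → go right; koi < yak → go left. Place as left child of yak.
Insert pug: pug > hog → go right; pug < yak → go left; pug > koi → go right. Place as right child of koi.
Insert elk: elk < hog → go left. Place as left child of hog.
Insert cod: cod < hog → go left; cod < elk → go left. Place as left child of elk.
Insert rat: rat > hog → go right; rat < yak → go left; rat > koi → go right; rat > pug → go right. Place as right child of pug.
Insert owl: owl > hog → go right; owl < yak → go left; owl > koi → go right; owl < pug → go left. Place as left child of pug.
Insert eel: eel < hog → go left; eel < elk → go left; eel > cod → go right. Place as right child of cod.
Insert jay: jay > hog → go right; jay < yak → go left; jay < koi → go left. Place as left child of koi.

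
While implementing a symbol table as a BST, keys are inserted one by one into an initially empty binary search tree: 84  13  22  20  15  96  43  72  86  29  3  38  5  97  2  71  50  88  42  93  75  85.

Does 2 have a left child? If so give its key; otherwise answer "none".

none

Resulting structure (node: left, right):
  84: L=13, R=96
  13: L=3, R=22
  22: L=20, R=43
  20: L=15, R=–
  15: L=–, R=–
  96: L=86, R=97
  43: L=29, R=72
  72: L=71, R=75
  86: L=85, R=88
  29: L=–, R=38
  3: L=2, R=5
  38: L=–, R=42
  5: L=–, R=–
  97: L=–, R=–
  2: L=–, R=–
  71: L=50, R=–
  50: L=–, R=–
  88: L=–, R=93
  42: L=–, R=–
  93: L=–, R=–
  75: L=–, R=–
  85: L=–, R=–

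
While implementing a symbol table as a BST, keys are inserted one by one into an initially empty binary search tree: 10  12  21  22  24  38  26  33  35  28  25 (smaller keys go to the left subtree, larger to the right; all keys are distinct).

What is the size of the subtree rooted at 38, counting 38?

10: root
12: right child of 10 (depth 1)
21: right child of 12 (depth 2)
22: right child of 21 (depth 3)
24: right child of 22 (depth 4)
38: right child of 24 (depth 5)
26: left child of 38 (depth 6)
33: right child of 26 (depth 7)
35: right child of 33 (depth 8)
28: left child of 33 (depth 8)
25: left child of 26 (depth 7)

Subtree rooted at 38 contains: 38, 26, 25, 33, 28, 35 — 6 nodes.

6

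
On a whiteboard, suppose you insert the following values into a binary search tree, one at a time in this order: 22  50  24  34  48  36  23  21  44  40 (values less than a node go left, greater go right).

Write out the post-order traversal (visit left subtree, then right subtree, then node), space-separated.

Insert 22: tree is empty, so 22 becomes the root.
Insert 50: 50 > 22 → go right. Place as right child of 22.
Insert 24: 24 > 22 → go right; 24 < 50 → go left. Place as left child of 50.
Insert 34: 34 > 22 → go right; 34 < 50 → go left; 34 > 24 → go right. Place as right child of 24.
Insert 48: 48 > 22 → go right; 48 < 50 → go left; 48 > 24 → go right; 48 > 34 → go right. Place as right child of 34.
Insert 36: 36 > 22 → go right; 36 < 50 → go left; 36 > 24 → go right; 36 > 34 → go right; 36 < 48 → go left. Place as left child of 48.
Insert 23: 23 > 22 → go right; 23 < 50 → go left; 23 < 24 → go left. Place as left child of 24.
Insert 21: 21 < 22 → go left. Place as left child of 22.
Insert 44: 44 > 22 → go right; 44 < 50 → go left; 44 > 24 → go right; 44 > 34 → go right; 44 < 48 → go left; 44 > 36 → go right. Place as right child of 36.
Insert 40: 40 > 22 → go right; 40 < 50 → go left; 40 > 24 → go right; 40 > 34 → go right; 40 < 48 → go left; 40 > 36 → go right; 40 < 44 → go left. Place as left child of 44.

21 23 40 44 36 48 34 24 50 22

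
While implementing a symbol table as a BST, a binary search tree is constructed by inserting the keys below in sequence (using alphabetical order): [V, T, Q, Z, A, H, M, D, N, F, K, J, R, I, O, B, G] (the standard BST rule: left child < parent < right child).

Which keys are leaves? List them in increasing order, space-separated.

Resulting structure (node: left, right):
  V: L=T, R=Z
  T: L=Q, R=–
  Q: L=A, R=R
  Z: L=–, R=–
  A: L=–, R=H
  H: L=D, R=M
  M: L=K, R=N
  D: L=B, R=F
  N: L=–, R=O
  F: L=–, R=G
  K: L=J, R=–
  J: L=I, R=–
  R: L=–, R=–
  I: L=–, R=–
  O: L=–, R=–
  B: L=–, R=–
  G: L=–, R=–

B G I O R Z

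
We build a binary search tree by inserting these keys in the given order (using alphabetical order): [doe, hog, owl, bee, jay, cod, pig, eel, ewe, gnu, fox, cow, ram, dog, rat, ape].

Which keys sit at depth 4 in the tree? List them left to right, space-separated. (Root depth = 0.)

gnu ram

Resulting structure (node: left, right):
  doe: L=bee, R=hog
  hog: L=eel, R=owl
  owl: L=jay, R=pig
  bee: L=ape, R=cod
  jay: L=–, R=–
  cod: L=–, R=cow
  pig: L=–, R=ram
  eel: L=dog, R=ewe
  ewe: L=–, R=gnu
  gnu: L=fox, R=–
  fox: L=–, R=–
  cow: L=–, R=–
  ram: L=–, R=rat
  dog: L=–, R=–
  rat: L=–, R=–
  ape: L=–, R=–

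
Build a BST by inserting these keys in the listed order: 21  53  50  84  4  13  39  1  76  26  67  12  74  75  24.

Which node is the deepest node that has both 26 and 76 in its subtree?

53

21: root
53: right child of 21 (depth 1)
50: left child of 53 (depth 2)
84: right child of 53 (depth 2)
4: left child of 21 (depth 1)
13: right child of 4 (depth 2)
39: left child of 50 (depth 3)
1: left child of 4 (depth 2)
76: left child of 84 (depth 3)
26: left child of 39 (depth 4)
67: left child of 76 (depth 4)
12: left child of 13 (depth 3)
74: right child of 67 (depth 5)
75: right child of 74 (depth 6)
24: left child of 26 (depth 5)

Path to 26: 21 → 53 → 50 → 39 → 26
Path to 76: 21 → 53 → 84 → 76
The paths share a prefix ending at 53, then split left and right.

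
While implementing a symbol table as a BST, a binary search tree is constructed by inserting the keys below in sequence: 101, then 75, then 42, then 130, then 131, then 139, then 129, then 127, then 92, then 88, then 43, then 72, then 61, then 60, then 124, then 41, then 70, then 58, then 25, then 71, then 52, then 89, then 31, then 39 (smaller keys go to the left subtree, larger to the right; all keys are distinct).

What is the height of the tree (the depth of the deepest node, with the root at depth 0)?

8

Resulting structure (node: left, right):
  101: L=75, R=130
  75: L=42, R=92
  42: L=41, R=43
  130: L=129, R=131
  131: L=–, R=139
  139: L=–, R=–
  129: L=127, R=–
  127: L=124, R=–
  92: L=88, R=–
  88: L=–, R=89
  43: L=–, R=72
  72: L=61, R=–
  61: L=60, R=70
  60: L=58, R=–
  124: L=–, R=–
  41: L=25, R=–
  70: L=–, R=71
  58: L=52, R=–
  25: L=–, R=31
  71: L=–, R=–
  52: L=–, R=–
  89: L=–, R=–
  31: L=–, R=39
  39: L=–, R=–

The deepest node is 52 at depth 8.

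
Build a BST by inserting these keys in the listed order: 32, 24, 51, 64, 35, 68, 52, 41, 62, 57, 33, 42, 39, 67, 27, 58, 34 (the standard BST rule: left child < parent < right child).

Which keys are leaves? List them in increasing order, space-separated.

27 34 39 42 58 67

Resulting structure (node: left, right):
  32: L=24, R=51
  24: L=–, R=27
  51: L=35, R=64
  64: L=52, R=68
  35: L=33, R=41
  68: L=67, R=–
  52: L=–, R=62
  41: L=39, R=42
  62: L=57, R=–
  57: L=–, R=58
  33: L=–, R=34
  42: L=–, R=–
  39: L=–, R=–
  67: L=–, R=–
  27: L=–, R=–
  58: L=–, R=–
  34: L=–, R=–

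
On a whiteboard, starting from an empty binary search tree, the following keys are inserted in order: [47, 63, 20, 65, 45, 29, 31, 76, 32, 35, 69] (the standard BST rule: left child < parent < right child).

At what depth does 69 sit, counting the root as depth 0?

4

47: root
63: right child of 47 (depth 1)
20: left child of 47 (depth 1)
65: right child of 63 (depth 2)
45: right child of 20 (depth 2)
29: left child of 45 (depth 3)
31: right child of 29 (depth 4)
76: right child of 65 (depth 3)
32: right child of 31 (depth 5)
35: right child of 32 (depth 6)
69: left child of 76 (depth 4)

Path to 69: 47 → 63 → 65 → 76 → 69, which is 4 edges.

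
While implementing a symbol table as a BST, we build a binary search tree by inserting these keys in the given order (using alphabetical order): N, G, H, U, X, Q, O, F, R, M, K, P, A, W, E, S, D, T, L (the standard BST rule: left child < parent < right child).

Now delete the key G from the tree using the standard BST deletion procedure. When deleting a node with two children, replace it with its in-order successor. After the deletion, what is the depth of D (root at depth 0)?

5

Insert N: tree is empty, so N becomes the root.
Insert G: G < N → go left. Place as left child of N.
Insert H: H < N → go left; H > G → go right. Place as right child of G.
Insert U: U > N → go right. Place as right child of N.
Insert X: X > N → go right; X > U → go right. Place as right child of U.
Insert Q: Q > N → go right; Q < U → go left. Place as left child of U.
Insert O: O > N → go right; O < U → go left; O < Q → go left. Place as left child of Q.
Insert F: F < N → go left; F < G → go left. Place as left child of G.
Insert R: R > N → go right; R < U → go left; R > Q → go right. Place as right child of Q.
Insert M: M < N → go left; M > G → go right; M > H → go right. Place as right child of H.
Insert K: K < N → go left; K > G → go right; K > H → go right; K < M → go left. Place as left child of M.
Insert P: P > N → go right; P < U → go left; P < Q → go left; P > O → go right. Place as right child of O.
Insert A: A < N → go left; A < G → go left; A < F → go left. Place as left child of F.
Insert W: W > N → go right; W > U → go right; W < X → go left. Place as left child of X.
Insert E: E < N → go left; E < G → go left; E < F → go left; E > A → go right. Place as right child of A.
Insert S: S > N → go right; S < U → go left; S > Q → go right; S > R → go right. Place as right child of R.
Insert D: D < N → go left; D < G → go left; D < F → go left; D > A → go right; D < E → go left. Place as left child of E.
Insert T: T > N → go right; T < U → go left; T > Q → go right; T > R → go right; T > S → go right. Place as right child of S.
Insert L: L < N → go left; L > G → go right; L > H → go right; L < M → go left; L > K → go right. Place as right child of K.

Delete G (two children — replace with in-order successor).
After deletion, path to D: N → H → F → A → E → D.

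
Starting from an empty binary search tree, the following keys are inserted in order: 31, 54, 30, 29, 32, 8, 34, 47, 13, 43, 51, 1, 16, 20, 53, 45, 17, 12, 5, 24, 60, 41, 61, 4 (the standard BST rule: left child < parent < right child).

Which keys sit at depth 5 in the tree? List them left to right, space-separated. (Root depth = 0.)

Insert 31: tree is empty, so 31 becomes the root.
Insert 54: 54 > 31 → go right. Place as right child of 31.
Insert 30: 30 < 31 → go left. Place as left child of 31.
Insert 29: 29 < 31 → go left; 29 < 30 → go left. Place as left child of 30.
Insert 32: 32 > 31 → go right; 32 < 54 → go left. Place as left child of 54.
Insert 8: 8 < 31 → go left; 8 < 30 → go left; 8 < 29 → go left. Place as left child of 29.
Insert 34: 34 > 31 → go right; 34 < 54 → go left; 34 > 32 → go right. Place as right child of 32.
Insert 47: 47 > 31 → go right; 47 < 54 → go left; 47 > 32 → go right; 47 > 34 → go right. Place as right child of 34.
Insert 13: 13 < 31 → go left; 13 < 30 → go left; 13 < 29 → go left; 13 > 8 → go right. Place as right child of 8.
Insert 43: 43 > 31 → go right; 43 < 54 → go left; 43 > 32 → go right; 43 > 34 → go right; 43 < 47 → go left. Place as left child of 47.
Insert 51: 51 > 31 → go right; 51 < 54 → go left; 51 > 32 → go right; 51 > 34 → go right; 51 > 47 → go right. Place as right child of 47.
Insert 1: 1 < 31 → go left; 1 < 30 → go left; 1 < 29 → go left; 1 < 8 → go left. Place as left child of 8.
Insert 16: 16 < 31 → go left; 16 < 30 → go left; 16 < 29 → go left; 16 > 8 → go right; 16 > 13 → go right. Place as right child of 13.
Insert 20: 20 < 31 → go left; 20 < 30 → go left; 20 < 29 → go left; 20 > 8 → go right; 20 > 13 → go right; 20 > 16 → go right. Place as right child of 16.
Insert 53: 53 > 31 → go right; 53 < 54 → go left; 53 > 32 → go right; 53 > 34 → go right; 53 > 47 → go right; 53 > 51 → go right. Place as right child of 51.
Insert 45: 45 > 31 → go right; 45 < 54 → go left; 45 > 32 → go right; 45 > 34 → go right; 45 < 47 → go left; 45 > 43 → go right. Place as right child of 43.
Insert 17: 17 < 31 → go left; 17 < 30 → go left; 17 < 29 → go left; 17 > 8 → go right; 17 > 13 → go right; 17 > 16 → go right; 17 < 20 → go left. Place as left child of 20.
Insert 12: 12 < 31 → go left; 12 < 30 → go left; 12 < 29 → go left; 12 > 8 → go right; 12 < 13 → go left. Place as left child of 13.
Insert 5: 5 < 31 → go left; 5 < 30 → go left; 5 < 29 → go left; 5 < 8 → go left; 5 > 1 → go right. Place as right child of 1.
Insert 24: 24 < 31 → go left; 24 < 30 → go left; 24 < 29 → go left; 24 > 8 → go right; 24 > 13 → go right; 24 > 16 → go right; 24 > 20 → go right. Place as right child of 20.
Insert 60: 60 > 31 → go right; 60 > 54 → go right. Place as right child of 54.
Insert 41: 41 > 31 → go right; 41 < 54 → go left; 41 > 32 → go right; 41 > 34 → go right; 41 < 47 → go left; 41 < 43 → go left. Place as left child of 43.
Insert 61: 61 > 31 → go right; 61 > 54 → go right; 61 > 60 → go right. Place as right child of 60.
Insert 4: 4 < 31 → go left; 4 < 30 → go left; 4 < 29 → go left; 4 < 8 → go left; 4 > 1 → go right; 4 < 5 → go left. Place as left child of 5.

5 12 16 43 51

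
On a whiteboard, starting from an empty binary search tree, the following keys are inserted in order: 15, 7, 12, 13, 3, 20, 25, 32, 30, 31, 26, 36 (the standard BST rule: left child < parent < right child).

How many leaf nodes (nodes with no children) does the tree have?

15: root
7: left child of 15 (depth 1)
12: right child of 7 (depth 2)
13: right child of 12 (depth 3)
3: left child of 7 (depth 2)
20: right child of 15 (depth 1)
25: right child of 20 (depth 2)
32: right child of 25 (depth 3)
30: left child of 32 (depth 4)
31: right child of 30 (depth 5)
26: left child of 30 (depth 5)
36: right child of 32 (depth 4)

Leaves: 3, 13, 26, 31, 36 — 5 in total.

5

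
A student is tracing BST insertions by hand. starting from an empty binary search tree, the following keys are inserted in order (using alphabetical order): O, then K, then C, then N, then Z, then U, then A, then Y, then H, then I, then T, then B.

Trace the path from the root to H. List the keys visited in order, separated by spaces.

O: root
K: left child of O (depth 1)
C: left child of K (depth 2)
N: right child of K (depth 2)
Z: right child of O (depth 1)
U: left child of Z (depth 2)
A: left child of C (depth 3)
Y: right child of U (depth 3)
H: right child of C (depth 3)
I: right child of H (depth 4)
T: left child of U (depth 3)
B: right child of A (depth 4)

O K C H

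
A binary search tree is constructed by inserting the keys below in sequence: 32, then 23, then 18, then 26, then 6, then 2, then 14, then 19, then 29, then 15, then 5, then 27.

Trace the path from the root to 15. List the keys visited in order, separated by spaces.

32 23 18 6 14 15

Resulting structure (node: left, right):
  32: L=23, R=–
  23: L=18, R=26
  18: L=6, R=19
  26: L=–, R=29
  6: L=2, R=14
  2: L=–, R=5
  14: L=–, R=15
  19: L=–, R=–
  29: L=27, R=–
  15: L=–, R=–
  5: L=–, R=–
  27: L=–, R=–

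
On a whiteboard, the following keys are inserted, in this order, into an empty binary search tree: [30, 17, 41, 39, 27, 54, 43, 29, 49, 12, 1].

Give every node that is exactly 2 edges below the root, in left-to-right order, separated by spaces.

30: root
17: left child of 30 (depth 1)
41: right child of 30 (depth 1)
39: left child of 41 (depth 2)
27: right child of 17 (depth 2)
54: right child of 41 (depth 2)
43: left child of 54 (depth 3)
29: right child of 27 (depth 3)
49: right child of 43 (depth 4)
12: left child of 17 (depth 2)
1: left child of 12 (depth 3)

12 27 39 54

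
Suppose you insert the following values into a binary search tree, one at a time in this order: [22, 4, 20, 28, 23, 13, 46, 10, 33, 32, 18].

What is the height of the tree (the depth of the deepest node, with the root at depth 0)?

4

Insert 22: tree is empty, so 22 becomes the root.
Insert 4: 4 < 22 → go left. Place as left child of 22.
Insert 20: 20 < 22 → go left; 20 > 4 → go right. Place as right child of 4.
Insert 28: 28 > 22 → go right. Place as right child of 22.
Insert 23: 23 > 22 → go right; 23 < 28 → go left. Place as left child of 28.
Insert 13: 13 < 22 → go left; 13 > 4 → go right; 13 < 20 → go left. Place as left child of 20.
Insert 46: 46 > 22 → go right; 46 > 28 → go right. Place as right child of 28.
Insert 10: 10 < 22 → go left; 10 > 4 → go right; 10 < 20 → go left; 10 < 13 → go left. Place as left child of 13.
Insert 33: 33 > 22 → go right; 33 > 28 → go right; 33 < 46 → go left. Place as left child of 46.
Insert 32: 32 > 22 → go right; 32 > 28 → go right; 32 < 46 → go left; 32 < 33 → go left. Place as left child of 33.
Insert 18: 18 < 22 → go left; 18 > 4 → go right; 18 < 20 → go left; 18 > 13 → go right. Place as right child of 13.

The deepest node is 10 at depth 4.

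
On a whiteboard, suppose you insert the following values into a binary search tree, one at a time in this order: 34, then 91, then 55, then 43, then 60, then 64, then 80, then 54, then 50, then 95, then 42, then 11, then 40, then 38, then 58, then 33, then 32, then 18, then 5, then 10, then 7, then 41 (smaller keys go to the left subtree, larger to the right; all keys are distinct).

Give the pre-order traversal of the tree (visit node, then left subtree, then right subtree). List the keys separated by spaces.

34 11 5 10 7 33 32 18 91 55 43 42 40 38 41 54 50 60 58 64 80 95

Resulting structure (node: left, right):
  34: L=11, R=91
  91: L=55, R=95
  55: L=43, R=60
  43: L=42, R=54
  60: L=58, R=64
  64: L=–, R=80
  80: L=–, R=–
  54: L=50, R=–
  50: L=–, R=–
  95: L=–, R=–
  42: L=40, R=–
  11: L=5, R=33
  40: L=38, R=41
  38: L=–, R=–
  58: L=–, R=–
  33: L=32, R=–
  32: L=18, R=–
  18: L=–, R=–
  5: L=–, R=10
  10: L=7, R=–
  7: L=–, R=–
  41: L=–, R=–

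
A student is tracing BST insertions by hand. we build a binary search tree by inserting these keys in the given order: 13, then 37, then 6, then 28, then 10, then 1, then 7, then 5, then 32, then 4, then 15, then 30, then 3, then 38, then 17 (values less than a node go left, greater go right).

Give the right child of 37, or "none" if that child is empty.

Resulting structure (node: left, right):
  13: L=6, R=37
  37: L=28, R=38
  6: L=1, R=10
  28: L=15, R=32
  10: L=7, R=–
  1: L=–, R=5
  7: L=–, R=–
  5: L=4, R=–
  32: L=30, R=–
  4: L=3, R=–
  15: L=–, R=17
  30: L=–, R=–
  3: L=–, R=–
  38: L=–, R=–
  17: L=–, R=–

38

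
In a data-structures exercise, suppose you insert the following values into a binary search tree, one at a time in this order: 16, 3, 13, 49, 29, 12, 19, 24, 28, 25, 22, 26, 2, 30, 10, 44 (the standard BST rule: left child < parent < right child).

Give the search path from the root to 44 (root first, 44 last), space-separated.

Insert 16: tree is empty, so 16 becomes the root.
Insert 3: 3 < 16 → go left. Place as left child of 16.
Insert 13: 13 < 16 → go left; 13 > 3 → go right. Place as right child of 3.
Insert 49: 49 > 16 → go right. Place as right child of 16.
Insert 29: 29 > 16 → go right; 29 < 49 → go left. Place as left child of 49.
Insert 12: 12 < 16 → go left; 12 > 3 → go right; 12 < 13 → go left. Place as left child of 13.
Insert 19: 19 > 16 → go right; 19 < 49 → go left; 19 < 29 → go left. Place as left child of 29.
Insert 24: 24 > 16 → go right; 24 < 49 → go left; 24 < 29 → go left; 24 > 19 → go right. Place as right child of 19.
Insert 28: 28 > 16 → go right; 28 < 49 → go left; 28 < 29 → go left; 28 > 19 → go right; 28 > 24 → go right. Place as right child of 24.
Insert 25: 25 > 16 → go right; 25 < 49 → go left; 25 < 29 → go left; 25 > 19 → go right; 25 > 24 → go right; 25 < 28 → go left. Place as left child of 28.
Insert 22: 22 > 16 → go right; 22 < 49 → go left; 22 < 29 → go left; 22 > 19 → go right; 22 < 24 → go left. Place as left child of 24.
Insert 26: 26 > 16 → go right; 26 < 49 → go left; 26 < 29 → go left; 26 > 19 → go right; 26 > 24 → go right; 26 < 28 → go left; 26 > 25 → go right. Place as right child of 25.
Insert 2: 2 < 16 → go left; 2 < 3 → go left. Place as left child of 3.
Insert 30: 30 > 16 → go right; 30 < 49 → go left; 30 > 29 → go right. Place as right child of 29.
Insert 10: 10 < 16 → go left; 10 > 3 → go right; 10 < 13 → go left; 10 < 12 → go left. Place as left child of 12.
Insert 44: 44 > 16 → go right; 44 < 49 → go left; 44 > 29 → go right; 44 > 30 → go right. Place as right child of 30.

16 49 29 30 44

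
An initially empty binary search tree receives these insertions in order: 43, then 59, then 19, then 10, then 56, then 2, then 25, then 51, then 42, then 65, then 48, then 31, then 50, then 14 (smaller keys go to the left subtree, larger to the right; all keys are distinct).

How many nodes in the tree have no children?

Insert 43: tree is empty, so 43 becomes the root.
Insert 59: 59 > 43 → go right. Place as right child of 43.
Insert 19: 19 < 43 → go left. Place as left child of 43.
Insert 10: 10 < 43 → go left; 10 < 19 → go left. Place as left child of 19.
Insert 56: 56 > 43 → go right; 56 < 59 → go left. Place as left child of 59.
Insert 2: 2 < 43 → go left; 2 < 19 → go left; 2 < 10 → go left. Place as left child of 10.
Insert 25: 25 < 43 → go left; 25 > 19 → go right. Place as right child of 19.
Insert 51: 51 > 43 → go right; 51 < 59 → go left; 51 < 56 → go left. Place as left child of 56.
Insert 42: 42 < 43 → go left; 42 > 19 → go right; 42 > 25 → go right. Place as right child of 25.
Insert 65: 65 > 43 → go right; 65 > 59 → go right. Place as right child of 59.
Insert 48: 48 > 43 → go right; 48 < 59 → go left; 48 < 56 → go left; 48 < 51 → go left. Place as left child of 51.
Insert 31: 31 < 43 → go left; 31 > 19 → go right; 31 > 25 → go right; 31 < 42 → go left. Place as left child of 42.
Insert 50: 50 > 43 → go right; 50 < 59 → go left; 50 < 56 → go left; 50 < 51 → go left; 50 > 48 → go right. Place as right child of 48.
Insert 14: 14 < 43 → go left; 14 < 19 → go left; 14 > 10 → go right. Place as right child of 10.

Leaves: 2, 14, 31, 50, 65 — 5 in total.

5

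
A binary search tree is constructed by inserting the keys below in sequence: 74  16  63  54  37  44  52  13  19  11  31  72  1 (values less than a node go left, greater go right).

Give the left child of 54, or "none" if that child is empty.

Insert 74: tree is empty, so 74 becomes the root.
Insert 16: 16 < 74 → go left. Place as left child of 74.
Insert 63: 63 < 74 → go left; 63 > 16 → go right. Place as right child of 16.
Insert 54: 54 < 74 → go left; 54 > 16 → go right; 54 < 63 → go left. Place as left child of 63.
Insert 37: 37 < 74 → go left; 37 > 16 → go right; 37 < 63 → go left; 37 < 54 → go left. Place as left child of 54.
Insert 44: 44 < 74 → go left; 44 > 16 → go right; 44 < 63 → go left; 44 < 54 → go left; 44 > 37 → go right. Place as right child of 37.
Insert 52: 52 < 74 → go left; 52 > 16 → go right; 52 < 63 → go left; 52 < 54 → go left; 52 > 37 → go right; 52 > 44 → go right. Place as right child of 44.
Insert 13: 13 < 74 → go left; 13 < 16 → go left. Place as left child of 16.
Insert 19: 19 < 74 → go left; 19 > 16 → go right; 19 < 63 → go left; 19 < 54 → go left; 19 < 37 → go left. Place as left child of 37.
Insert 11: 11 < 74 → go left; 11 < 16 → go left; 11 < 13 → go left. Place as left child of 13.
Insert 31: 31 < 74 → go left; 31 > 16 → go right; 31 < 63 → go left; 31 < 54 → go left; 31 < 37 → go left; 31 > 19 → go right. Place as right child of 19.
Insert 72: 72 < 74 → go left; 72 > 16 → go right; 72 > 63 → go right. Place as right child of 63.
Insert 1: 1 < 74 → go left; 1 < 16 → go left; 1 < 13 → go left; 1 < 11 → go left. Place as left child of 11.

37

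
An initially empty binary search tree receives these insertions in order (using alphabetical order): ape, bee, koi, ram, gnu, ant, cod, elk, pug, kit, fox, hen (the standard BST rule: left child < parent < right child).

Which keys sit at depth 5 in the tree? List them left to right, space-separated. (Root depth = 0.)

elk hen

ape: root
bee: right child of ape (depth 1)
koi: right child of bee (depth 2)
ram: right child of koi (depth 3)
gnu: left child of koi (depth 3)
ant: left child of ape (depth 1)
cod: left child of gnu (depth 4)
elk: right child of cod (depth 5)
pug: left child of ram (depth 4)
kit: right child of gnu (depth 4)
fox: right child of elk (depth 6)
hen: left child of kit (depth 5)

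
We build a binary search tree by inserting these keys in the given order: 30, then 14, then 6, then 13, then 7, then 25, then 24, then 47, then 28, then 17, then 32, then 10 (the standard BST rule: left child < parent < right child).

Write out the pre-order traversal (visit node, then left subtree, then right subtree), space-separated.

Insert 30: tree is empty, so 30 becomes the root.
Insert 14: 14 < 30 → go left. Place as left child of 30.
Insert 6: 6 < 30 → go left; 6 < 14 → go left. Place as left child of 14.
Insert 13: 13 < 30 → go left; 13 < 14 → go left; 13 > 6 → go right. Place as right child of 6.
Insert 7: 7 < 30 → go left; 7 < 14 → go left; 7 > 6 → go right; 7 < 13 → go left. Place as left child of 13.
Insert 25: 25 < 30 → go left; 25 > 14 → go right. Place as right child of 14.
Insert 24: 24 < 30 → go left; 24 > 14 → go right; 24 < 25 → go left. Place as left child of 25.
Insert 47: 47 > 30 → go right. Place as right child of 30.
Insert 28: 28 < 30 → go left; 28 > 14 → go right; 28 > 25 → go right. Place as right child of 25.
Insert 17: 17 < 30 → go left; 17 > 14 → go right; 17 < 25 → go left; 17 < 24 → go left. Place as left child of 24.
Insert 32: 32 > 30 → go right; 32 < 47 → go left. Place as left child of 47.
Insert 10: 10 < 30 → go left; 10 < 14 → go left; 10 > 6 → go right; 10 < 13 → go left; 10 > 7 → go right. Place as right child of 7.

30 14 6 13 7 10 25 24 17 28 47 32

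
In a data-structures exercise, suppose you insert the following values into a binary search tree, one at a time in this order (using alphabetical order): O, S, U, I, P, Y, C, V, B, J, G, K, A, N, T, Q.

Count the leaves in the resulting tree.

Insert O: tree is empty, so O becomes the root.
Insert S: S > O → go right. Place as right child of O.
Insert U: U > O → go right; U > S → go right. Place as right child of S.
Insert I: I < O → go left. Place as left child of O.
Insert P: P > O → go right; P < S → go left. Place as left child of S.
Insert Y: Y > O → go right; Y > S → go right; Y > U → go right. Place as right child of U.
Insert C: C < O → go left; C < I → go left. Place as left child of I.
Insert V: V > O → go right; V > S → go right; V > U → go right; V < Y → go left. Place as left child of Y.
Insert B: B < O → go left; B < I → go left; B < C → go left. Place as left child of C.
Insert J: J < O → go left; J > I → go right. Place as right child of I.
Insert G: G < O → go left; G < I → go left; G > C → go right. Place as right child of C.
Insert K: K < O → go left; K > I → go right; K > J → go right. Place as right child of J.
Insert A: A < O → go left; A < I → go left; A < C → go left; A < B → go left. Place as left child of B.
Insert N: N < O → go left; N > I → go right; N > J → go right; N > K → go right. Place as right child of K.
Insert T: T > O → go right; T > S → go right; T < U → go left. Place as left child of U.
Insert Q: Q > O → go right; Q < S → go left; Q > P → go right. Place as right child of P.

Leaves: A, G, N, Q, T, V — 6 in total.

6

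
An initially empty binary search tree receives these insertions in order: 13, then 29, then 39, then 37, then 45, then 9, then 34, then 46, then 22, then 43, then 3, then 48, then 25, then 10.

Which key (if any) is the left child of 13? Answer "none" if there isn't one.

9

13: root
29: right child of 13 (depth 1)
39: right child of 29 (depth 2)
37: left child of 39 (depth 3)
45: right child of 39 (depth 3)
9: left child of 13 (depth 1)
34: left child of 37 (depth 4)
46: right child of 45 (depth 4)
22: left child of 29 (depth 2)
43: left child of 45 (depth 4)
3: left child of 9 (depth 2)
48: right child of 46 (depth 5)
25: right child of 22 (depth 3)
10: right child of 9 (depth 2)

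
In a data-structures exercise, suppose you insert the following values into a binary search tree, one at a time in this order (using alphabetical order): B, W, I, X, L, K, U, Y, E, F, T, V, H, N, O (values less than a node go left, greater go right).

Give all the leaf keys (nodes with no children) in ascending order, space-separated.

H K O V Y

B: root
W: right child of B (depth 1)
I: left child of W (depth 2)
X: right child of W (depth 2)
L: right child of I (depth 3)
K: left child of L (depth 4)
U: right child of L (depth 4)
Y: right child of X (depth 3)
E: left child of I (depth 3)
F: right child of E (depth 4)
T: left child of U (depth 5)
V: right child of U (depth 5)
H: right child of F (depth 5)
N: left child of T (depth 6)
O: right child of N (depth 7)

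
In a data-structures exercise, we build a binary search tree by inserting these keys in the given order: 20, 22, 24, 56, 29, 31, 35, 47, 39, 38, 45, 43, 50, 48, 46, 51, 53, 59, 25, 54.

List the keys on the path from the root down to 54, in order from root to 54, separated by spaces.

20: root
22: right child of 20 (depth 1)
24: right child of 22 (depth 2)
56: right child of 24 (depth 3)
29: left child of 56 (depth 4)
31: right child of 29 (depth 5)
35: right child of 31 (depth 6)
47: right child of 35 (depth 7)
39: left child of 47 (depth 8)
38: left child of 39 (depth 9)
45: right child of 39 (depth 9)
43: left child of 45 (depth 10)
50: right child of 47 (depth 8)
48: left child of 50 (depth 9)
46: right child of 45 (depth 10)
51: right child of 50 (depth 9)
53: right child of 51 (depth 10)
59: right child of 56 (depth 4)
25: left child of 29 (depth 5)
54: right child of 53 (depth 11)

20 22 24 56 29 31 35 47 50 51 53 54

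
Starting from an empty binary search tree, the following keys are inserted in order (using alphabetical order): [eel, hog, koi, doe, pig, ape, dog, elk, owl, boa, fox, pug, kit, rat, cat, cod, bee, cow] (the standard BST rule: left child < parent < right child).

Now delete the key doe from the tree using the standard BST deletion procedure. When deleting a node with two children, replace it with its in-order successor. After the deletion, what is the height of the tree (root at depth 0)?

Insert eel: tree is empty, so eel becomes the root.
Insert hog: hog > eel → go right. Place as right child of eel.
Insert koi: koi > eel → go right; koi > hog → go right. Place as right child of hog.
Insert doe: doe < eel → go left. Place as left child of eel.
Insert pig: pig > eel → go right; pig > hog → go right; pig > koi → go right. Place as right child of koi.
Insert ape: ape < eel → go left; ape < doe → go left. Place as left child of doe.
Insert dog: dog < eel → go left; dog > doe → go right. Place as right child of doe.
Insert elk: elk > eel → go right; elk < hog → go left. Place as left child of hog.
Insert owl: owl > eel → go right; owl > hog → go right; owl > koi → go right; owl < pig → go left. Place as left child of pig.
Insert boa: boa < eel → go left; boa < doe → go left; boa > ape → go right. Place as right child of ape.
Insert fox: fox > eel → go right; fox < hog → go left; fox > elk → go right. Place as right child of elk.
Insert pug: pug > eel → go right; pug > hog → go right; pug > koi → go right; pug > pig → go right. Place as right child of pig.
Insert kit: kit > eel → go right; kit > hog → go right; kit < koi → go left. Place as left child of koi.
Insert rat: rat > eel → go right; rat > hog → go right; rat > koi → go right; rat > pig → go right; rat > pug → go right. Place as right child of pug.
Insert cat: cat < eel → go left; cat < doe → go left; cat > ape → go right; cat > boa → go right. Place as right child of boa.
Insert cod: cod < eel → go left; cod < doe → go left; cod > ape → go right; cod > boa → go right; cod > cat → go right. Place as right child of cat.
Insert bee: bee < eel → go left; bee < doe → go left; bee > ape → go right; bee < boa → go left. Place as left child of boa.
Insert cow: cow < eel → go left; cow < doe → go left; cow > ape → go right; cow > boa → go right; cow > cat → go right; cow > cod → go right. Place as right child of cod.

Delete doe (two children — replace with in-order successor).
After deletion, deepest node is cow at depth 6.

6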